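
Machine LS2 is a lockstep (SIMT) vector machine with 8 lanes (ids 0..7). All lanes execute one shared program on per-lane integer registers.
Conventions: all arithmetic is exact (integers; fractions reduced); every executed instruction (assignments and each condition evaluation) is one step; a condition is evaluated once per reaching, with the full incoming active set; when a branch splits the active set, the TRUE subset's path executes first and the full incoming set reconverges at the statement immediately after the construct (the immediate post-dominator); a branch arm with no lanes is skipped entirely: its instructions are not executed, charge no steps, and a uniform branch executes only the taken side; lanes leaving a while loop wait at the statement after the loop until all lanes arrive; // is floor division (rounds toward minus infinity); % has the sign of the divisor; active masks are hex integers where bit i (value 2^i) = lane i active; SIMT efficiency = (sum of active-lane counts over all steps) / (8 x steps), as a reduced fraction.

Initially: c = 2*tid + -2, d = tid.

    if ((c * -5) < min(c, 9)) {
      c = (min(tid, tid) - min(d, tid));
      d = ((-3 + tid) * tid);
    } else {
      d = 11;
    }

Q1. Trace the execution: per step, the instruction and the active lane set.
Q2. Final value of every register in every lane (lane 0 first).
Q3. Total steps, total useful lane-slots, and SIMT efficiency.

step 0: eval ((c * -5) < min(c, 9))  0xff
step 1: c <- (min(tid, tid) - min(d, tid)) 0xfc
step 2: d <- ((-3 + tid) * tid)      0xfc
step 3: d <- 11                      0x03

Answer: 4 steps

c: -2,0,0,0,0,0,0,0
d: 11,11,-2,0,4,10,18,28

steps = 4; useful = 22; efficiency = 22/32 = 11/16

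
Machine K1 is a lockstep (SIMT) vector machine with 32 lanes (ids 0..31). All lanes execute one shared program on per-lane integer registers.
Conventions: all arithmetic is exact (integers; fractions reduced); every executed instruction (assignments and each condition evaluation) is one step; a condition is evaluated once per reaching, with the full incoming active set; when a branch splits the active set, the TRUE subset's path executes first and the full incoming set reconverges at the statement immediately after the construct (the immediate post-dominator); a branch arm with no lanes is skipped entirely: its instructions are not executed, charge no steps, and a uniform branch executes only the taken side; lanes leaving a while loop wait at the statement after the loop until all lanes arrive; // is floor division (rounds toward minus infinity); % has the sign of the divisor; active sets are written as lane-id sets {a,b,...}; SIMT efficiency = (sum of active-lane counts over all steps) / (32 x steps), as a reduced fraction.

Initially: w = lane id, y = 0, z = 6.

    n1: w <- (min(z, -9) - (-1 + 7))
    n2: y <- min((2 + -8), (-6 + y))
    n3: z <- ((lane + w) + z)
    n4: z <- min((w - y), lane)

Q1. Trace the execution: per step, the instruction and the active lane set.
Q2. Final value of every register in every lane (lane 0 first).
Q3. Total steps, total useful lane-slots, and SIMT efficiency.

step 0: w <- (min(z, -9) - (-1 + 7)) {0,1,2,3,4,5,6,7,8,9,10,11,12,13,14,15,16,17,18,19,20,21,22,23,24,25,26,27,28,29,30,31}
step 1: y <- min((2 + -8), (-6 + y)) {0,1,2,3,4,5,6,7,8,9,10,11,12,13,14,15,16,17,18,19,20,21,22,23,24,25,26,27,28,29,30,31}
step 2: z <- ((lane + w) + z)        {0,1,2,3,4,5,6,7,8,9,10,11,12,13,14,15,16,17,18,19,20,21,22,23,24,25,26,27,28,29,30,31}
step 3: z <- min((w - y), lane)      {0,1,2,3,4,5,6,7,8,9,10,11,12,13,14,15,16,17,18,19,20,21,22,23,24,25,26,27,28,29,30,31}

Answer: 4 steps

w: -15,-15,-15,-15,-15,-15,-15,-15,-15,-15,-15,-15,-15,-15,-15,-15,-15,-15,-15,-15,-15,-15,-15,-15,-15,-15,-15,-15,-15,-15,-15,-15
y: -6,-6,-6,-6,-6,-6,-6,-6,-6,-6,-6,-6,-6,-6,-6,-6,-6,-6,-6,-6,-6,-6,-6,-6,-6,-6,-6,-6,-6,-6,-6,-6
z: -9,-9,-9,-9,-9,-9,-9,-9,-9,-9,-9,-9,-9,-9,-9,-9,-9,-9,-9,-9,-9,-9,-9,-9,-9,-9,-9,-9,-9,-9,-9,-9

steps = 4; useful = 128; efficiency = 128/128 = 1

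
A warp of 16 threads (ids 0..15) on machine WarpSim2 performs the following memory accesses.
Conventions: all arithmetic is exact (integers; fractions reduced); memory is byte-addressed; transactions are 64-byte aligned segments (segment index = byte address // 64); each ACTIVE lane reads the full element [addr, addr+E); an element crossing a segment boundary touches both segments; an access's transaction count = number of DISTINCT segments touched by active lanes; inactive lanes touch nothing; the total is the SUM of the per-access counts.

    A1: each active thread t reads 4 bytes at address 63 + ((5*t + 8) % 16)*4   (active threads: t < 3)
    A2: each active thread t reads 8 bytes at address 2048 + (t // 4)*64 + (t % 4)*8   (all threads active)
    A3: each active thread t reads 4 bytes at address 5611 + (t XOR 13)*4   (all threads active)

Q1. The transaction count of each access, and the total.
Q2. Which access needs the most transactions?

A1: 1 transaction
A2: 4 transactions
A3: 2 transactions

Answer: 1,4,2; total 7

Answer: A2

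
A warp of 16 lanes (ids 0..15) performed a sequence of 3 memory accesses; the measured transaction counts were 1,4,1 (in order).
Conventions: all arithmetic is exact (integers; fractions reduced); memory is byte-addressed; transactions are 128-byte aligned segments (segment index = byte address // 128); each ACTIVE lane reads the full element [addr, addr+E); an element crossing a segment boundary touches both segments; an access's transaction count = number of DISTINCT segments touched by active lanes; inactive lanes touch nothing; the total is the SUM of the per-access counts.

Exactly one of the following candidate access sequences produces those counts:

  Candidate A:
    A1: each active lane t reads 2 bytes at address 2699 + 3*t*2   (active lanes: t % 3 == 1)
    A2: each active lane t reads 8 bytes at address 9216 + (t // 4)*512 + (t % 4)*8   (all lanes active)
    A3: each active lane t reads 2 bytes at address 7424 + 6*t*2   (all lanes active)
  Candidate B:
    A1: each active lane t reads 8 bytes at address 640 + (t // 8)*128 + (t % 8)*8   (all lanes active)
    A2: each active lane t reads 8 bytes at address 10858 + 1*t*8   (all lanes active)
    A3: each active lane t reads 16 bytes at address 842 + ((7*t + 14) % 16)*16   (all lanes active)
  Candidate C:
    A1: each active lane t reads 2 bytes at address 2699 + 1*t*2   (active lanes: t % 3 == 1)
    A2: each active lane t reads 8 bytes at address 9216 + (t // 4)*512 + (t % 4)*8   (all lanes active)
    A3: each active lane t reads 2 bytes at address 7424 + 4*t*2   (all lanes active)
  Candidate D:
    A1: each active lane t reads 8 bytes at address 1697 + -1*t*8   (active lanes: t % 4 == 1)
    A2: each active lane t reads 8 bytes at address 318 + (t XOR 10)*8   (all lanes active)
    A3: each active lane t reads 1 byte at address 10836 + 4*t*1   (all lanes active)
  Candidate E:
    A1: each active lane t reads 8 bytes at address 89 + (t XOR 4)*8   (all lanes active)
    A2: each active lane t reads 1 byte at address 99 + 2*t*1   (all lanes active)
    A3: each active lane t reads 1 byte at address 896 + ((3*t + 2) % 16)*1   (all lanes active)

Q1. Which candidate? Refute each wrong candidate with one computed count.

A: A3 gives 2 transactions, not 1
B: A1 gives 2 transactions, not 1
D: A1 gives 2 transactions, not 1
E: A1 gives 2 transactions, not 1
C: all counts match (1,4,1)

Answer: C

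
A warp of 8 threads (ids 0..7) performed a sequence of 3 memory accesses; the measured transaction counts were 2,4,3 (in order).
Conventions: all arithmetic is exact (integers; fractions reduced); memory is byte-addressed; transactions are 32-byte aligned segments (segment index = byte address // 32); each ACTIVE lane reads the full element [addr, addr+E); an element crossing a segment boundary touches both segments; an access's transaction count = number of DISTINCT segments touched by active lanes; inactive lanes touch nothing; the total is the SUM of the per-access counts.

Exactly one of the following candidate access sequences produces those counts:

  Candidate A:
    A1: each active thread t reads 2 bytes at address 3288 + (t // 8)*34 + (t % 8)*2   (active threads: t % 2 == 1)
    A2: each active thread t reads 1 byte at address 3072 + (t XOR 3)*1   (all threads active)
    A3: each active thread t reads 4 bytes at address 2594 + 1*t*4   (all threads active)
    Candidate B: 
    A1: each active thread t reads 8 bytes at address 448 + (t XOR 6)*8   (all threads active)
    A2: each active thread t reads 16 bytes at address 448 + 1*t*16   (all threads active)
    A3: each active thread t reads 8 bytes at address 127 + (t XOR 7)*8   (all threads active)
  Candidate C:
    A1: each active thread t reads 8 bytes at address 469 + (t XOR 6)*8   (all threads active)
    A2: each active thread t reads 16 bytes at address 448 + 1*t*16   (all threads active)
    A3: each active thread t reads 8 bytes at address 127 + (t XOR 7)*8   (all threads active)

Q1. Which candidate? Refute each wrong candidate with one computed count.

A: A2 gives 1 transaction, not 4
C: A1 gives 3 transactions, not 2
B: all counts match (2,4,3)

Answer: B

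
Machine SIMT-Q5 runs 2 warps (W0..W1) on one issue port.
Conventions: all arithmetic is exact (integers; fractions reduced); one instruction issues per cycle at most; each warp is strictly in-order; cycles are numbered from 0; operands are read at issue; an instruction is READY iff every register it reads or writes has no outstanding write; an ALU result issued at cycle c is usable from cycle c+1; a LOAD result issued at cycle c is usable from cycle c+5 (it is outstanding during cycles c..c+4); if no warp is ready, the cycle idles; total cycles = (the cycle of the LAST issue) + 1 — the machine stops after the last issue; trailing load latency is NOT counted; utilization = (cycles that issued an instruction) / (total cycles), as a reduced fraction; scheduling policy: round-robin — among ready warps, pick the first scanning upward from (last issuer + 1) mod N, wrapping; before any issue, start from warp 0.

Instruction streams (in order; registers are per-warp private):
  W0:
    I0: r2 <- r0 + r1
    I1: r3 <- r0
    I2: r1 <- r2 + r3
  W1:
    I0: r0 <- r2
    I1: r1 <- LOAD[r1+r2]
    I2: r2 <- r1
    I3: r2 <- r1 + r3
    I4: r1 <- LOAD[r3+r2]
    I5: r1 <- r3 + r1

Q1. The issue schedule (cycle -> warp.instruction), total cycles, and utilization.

cycle 0: W0.I0
cycle 1: W1.I0
cycle 2: W0.I1
cycle 3: W1.I1
cycle 4: W0.I2
cycle 5: idle
cycle 6: idle
cycle 7: idle
cycle 8: W1.I2
cycle 9: W1.I3
cycle 10: W1.I4
cycle 11: idle
cycle 12: idle
cycle 13: idle
cycle 14: idle
cycle 15: W1.I5

Answer: 16 cycles, utilization 9/16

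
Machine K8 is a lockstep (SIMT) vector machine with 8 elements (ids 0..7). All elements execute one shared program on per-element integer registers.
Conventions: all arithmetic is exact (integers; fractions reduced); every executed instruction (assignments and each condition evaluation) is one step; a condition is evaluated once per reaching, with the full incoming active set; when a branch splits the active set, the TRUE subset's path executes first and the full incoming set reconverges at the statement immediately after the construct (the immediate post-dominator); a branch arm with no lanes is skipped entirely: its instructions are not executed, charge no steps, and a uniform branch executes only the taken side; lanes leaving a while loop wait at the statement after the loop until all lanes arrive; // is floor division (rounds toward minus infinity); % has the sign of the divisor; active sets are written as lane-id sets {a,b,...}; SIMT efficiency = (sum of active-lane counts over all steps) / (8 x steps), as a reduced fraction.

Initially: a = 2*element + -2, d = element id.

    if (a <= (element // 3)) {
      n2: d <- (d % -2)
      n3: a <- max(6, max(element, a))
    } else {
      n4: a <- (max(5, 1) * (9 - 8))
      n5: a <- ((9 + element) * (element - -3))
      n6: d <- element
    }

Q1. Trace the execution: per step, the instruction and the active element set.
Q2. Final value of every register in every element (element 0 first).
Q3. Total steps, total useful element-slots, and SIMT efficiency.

step 0: eval (a <= (element // 3))   {0,1,2,3,4,5,6,7}
step 1: d <- (d % -2)                {0,1}
step 2: a <- max(6, max(element, a)) {0,1}
step 3: a <- (max(5, 1) * (9 - 8))   {2,3,4,5,6,7}
step 4: a <- ((9 + element) * (element - -3)) {2,3,4,5,6,7}
step 5: d <- element                 {2,3,4,5,6,7}

Answer: 6 steps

a: 6,6,55,72,91,112,135,160
d: 0,-1,2,3,4,5,6,7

steps = 6; useful = 30; efficiency = 30/48 = 5/8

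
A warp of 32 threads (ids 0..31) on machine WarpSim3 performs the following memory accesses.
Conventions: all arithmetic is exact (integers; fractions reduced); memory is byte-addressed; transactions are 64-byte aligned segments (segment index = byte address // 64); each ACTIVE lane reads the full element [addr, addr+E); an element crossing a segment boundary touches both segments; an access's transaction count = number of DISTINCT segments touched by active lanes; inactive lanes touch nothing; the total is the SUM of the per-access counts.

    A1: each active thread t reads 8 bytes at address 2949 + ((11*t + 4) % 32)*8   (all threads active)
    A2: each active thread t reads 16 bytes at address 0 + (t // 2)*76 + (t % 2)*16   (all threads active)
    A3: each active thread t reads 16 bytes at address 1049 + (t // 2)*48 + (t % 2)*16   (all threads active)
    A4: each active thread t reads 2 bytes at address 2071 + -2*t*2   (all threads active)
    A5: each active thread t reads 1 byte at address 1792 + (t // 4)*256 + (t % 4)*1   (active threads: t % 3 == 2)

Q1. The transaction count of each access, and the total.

A1: 5 transactions
A2: 19 transactions
A3: 13 transactions
A4: 3 transactions
A5: 8 transactions

Answer: 5,19,13,3,8; total 48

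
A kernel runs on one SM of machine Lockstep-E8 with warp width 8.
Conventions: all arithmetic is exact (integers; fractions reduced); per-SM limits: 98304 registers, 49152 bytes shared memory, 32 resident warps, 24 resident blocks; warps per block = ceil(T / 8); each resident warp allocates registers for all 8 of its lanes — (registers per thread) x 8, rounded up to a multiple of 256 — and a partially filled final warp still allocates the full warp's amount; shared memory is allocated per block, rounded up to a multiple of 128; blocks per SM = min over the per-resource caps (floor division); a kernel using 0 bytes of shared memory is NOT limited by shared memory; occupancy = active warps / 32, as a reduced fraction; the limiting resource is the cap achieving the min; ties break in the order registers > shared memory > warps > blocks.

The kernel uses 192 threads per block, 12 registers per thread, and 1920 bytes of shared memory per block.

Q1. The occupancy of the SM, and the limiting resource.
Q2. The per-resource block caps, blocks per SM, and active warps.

Answer: occupancy 3/4, limited by warps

registers: 16 blocks
shared memory: 25 blocks
warps: 1 block
blocks: 24 blocks

Answer: 1 block, 24 active warps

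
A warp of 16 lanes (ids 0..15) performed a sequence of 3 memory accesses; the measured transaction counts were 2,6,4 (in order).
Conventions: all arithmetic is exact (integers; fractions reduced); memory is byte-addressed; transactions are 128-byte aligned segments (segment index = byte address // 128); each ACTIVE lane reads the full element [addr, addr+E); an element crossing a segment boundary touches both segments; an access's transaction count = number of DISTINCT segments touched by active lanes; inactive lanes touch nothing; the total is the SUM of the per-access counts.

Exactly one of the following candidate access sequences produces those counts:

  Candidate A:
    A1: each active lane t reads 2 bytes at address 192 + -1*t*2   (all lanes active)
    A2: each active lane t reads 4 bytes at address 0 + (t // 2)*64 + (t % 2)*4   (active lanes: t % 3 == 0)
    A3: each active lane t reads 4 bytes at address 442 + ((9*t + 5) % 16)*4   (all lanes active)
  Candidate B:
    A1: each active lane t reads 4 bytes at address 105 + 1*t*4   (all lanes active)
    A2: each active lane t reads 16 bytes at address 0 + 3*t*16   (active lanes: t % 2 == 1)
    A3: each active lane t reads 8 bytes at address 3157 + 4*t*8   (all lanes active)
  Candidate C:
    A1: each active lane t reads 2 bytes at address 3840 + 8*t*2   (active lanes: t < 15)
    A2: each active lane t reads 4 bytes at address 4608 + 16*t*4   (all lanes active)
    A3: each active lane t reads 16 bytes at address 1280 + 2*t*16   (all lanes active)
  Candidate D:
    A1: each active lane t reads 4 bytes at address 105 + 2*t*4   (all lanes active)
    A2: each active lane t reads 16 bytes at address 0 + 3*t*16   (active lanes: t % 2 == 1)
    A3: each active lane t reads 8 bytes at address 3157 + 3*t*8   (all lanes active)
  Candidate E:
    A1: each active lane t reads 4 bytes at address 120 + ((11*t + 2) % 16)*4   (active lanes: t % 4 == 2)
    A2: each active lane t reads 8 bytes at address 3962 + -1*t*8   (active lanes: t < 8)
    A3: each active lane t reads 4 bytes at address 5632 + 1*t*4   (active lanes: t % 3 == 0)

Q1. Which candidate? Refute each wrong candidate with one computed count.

A: A1 gives 1 transaction, not 2
B: A3 gives 5 transactions, not 4
C: A2 gives 8 transactions, not 6
E: A2 gives 2 transactions, not 6
D: all counts match (2,6,4)

Answer: D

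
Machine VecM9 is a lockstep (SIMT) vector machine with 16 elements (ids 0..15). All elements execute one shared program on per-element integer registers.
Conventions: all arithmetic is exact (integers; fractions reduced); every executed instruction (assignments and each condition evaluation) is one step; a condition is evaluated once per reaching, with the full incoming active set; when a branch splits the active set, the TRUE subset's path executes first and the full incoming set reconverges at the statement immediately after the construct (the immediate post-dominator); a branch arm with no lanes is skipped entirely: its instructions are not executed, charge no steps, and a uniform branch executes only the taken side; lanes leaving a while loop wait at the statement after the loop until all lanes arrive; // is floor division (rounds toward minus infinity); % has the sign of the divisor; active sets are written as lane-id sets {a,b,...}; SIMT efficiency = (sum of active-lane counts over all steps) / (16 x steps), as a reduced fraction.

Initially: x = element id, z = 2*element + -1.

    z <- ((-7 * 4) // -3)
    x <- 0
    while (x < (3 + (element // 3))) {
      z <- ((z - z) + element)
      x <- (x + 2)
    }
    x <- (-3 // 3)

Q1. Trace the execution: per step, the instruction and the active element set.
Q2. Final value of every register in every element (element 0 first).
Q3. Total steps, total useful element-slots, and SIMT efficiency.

step 0: z <- ((-7 * 4) // -3)        {0,1,2,3,4,5,6,7,8,9,10,11,12,13,14,15}
step 1: x <- 0                       {0,1,2,3,4,5,6,7,8,9,10,11,12,13,14,15}
step 2: eval (x < (3 + (element // 3))) {0,1,2,3,4,5,6,7,8,9,10,11,12,13,14,15}
step 3: z <- ((z - z) + element)     {0,1,2,3,4,5,6,7,8,9,10,11,12,13,14,15}
step 4: x <- (x + 2)                 {0,1,2,3,4,5,6,7,8,9,10,11,12,13,14,15}
step 5: eval (x < (3 + (element // 3))) {0,1,2,3,4,5,6,7,8,9,10,11,12,13,14,15}
step 6: z <- ((z - z) + element)     {0,1,2,3,4,5,6,7,8,9,10,11,12,13,14,15}
step 7: x <- (x + 2)                 {0,1,2,3,4,5,6,7,8,9,10,11,12,13,14,15}
step 8: eval (x < (3 + (element // 3))) {0,1,2,3,4,5,6,7,8,9,10,11,12,13,14,15}
step 9: z <- ((z - z) + element)     {6,7,8,9,10,11,12,13,14,15}
step 10: x <- (x + 2)                 {6,7,8,9,10,11,12,13,14,15}
step 11: eval (x < (3 + (element // 3))) {6,7,8,9,10,11,12,13,14,15}
step 12: z <- ((z - z) + element)     {12,13,14,15}
step 13: x <- (x + 2)                 {12,13,14,15}
step 14: eval (x < (3 + (element // 3))) {12,13,14,15}
step 15: x <- (-3 // 3)               {0,1,2,3,4,5,6,7,8,9,10,11,12,13,14,15}

Answer: 16 steps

x: -1,-1,-1,-1,-1,-1,-1,-1,-1,-1,-1,-1,-1,-1,-1,-1
z: 0,1,2,3,4,5,6,7,8,9,10,11,12,13,14,15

steps = 16; useful = 202; efficiency = 202/256 = 101/128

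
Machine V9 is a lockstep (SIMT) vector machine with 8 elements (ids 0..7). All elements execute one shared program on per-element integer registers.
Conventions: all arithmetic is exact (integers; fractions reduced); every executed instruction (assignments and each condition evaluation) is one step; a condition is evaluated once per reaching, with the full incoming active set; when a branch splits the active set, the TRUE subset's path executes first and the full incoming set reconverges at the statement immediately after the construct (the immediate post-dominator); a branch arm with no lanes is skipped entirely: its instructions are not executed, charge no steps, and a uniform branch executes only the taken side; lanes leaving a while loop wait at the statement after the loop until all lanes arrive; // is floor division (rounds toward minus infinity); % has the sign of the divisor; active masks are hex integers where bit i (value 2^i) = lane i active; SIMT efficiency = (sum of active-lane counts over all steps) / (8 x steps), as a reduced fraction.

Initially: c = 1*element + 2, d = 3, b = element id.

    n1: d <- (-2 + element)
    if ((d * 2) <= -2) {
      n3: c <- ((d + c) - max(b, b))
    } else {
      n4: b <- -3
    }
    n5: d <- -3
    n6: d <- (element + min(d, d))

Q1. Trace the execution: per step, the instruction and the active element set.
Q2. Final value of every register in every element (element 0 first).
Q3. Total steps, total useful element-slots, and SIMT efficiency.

step 0: d <- (-2 + element)          0xff
step 1: eval ((d * 2) <= -2)         0xff
step 2: c <- ((d + c) - max(b, b))   0x03
step 3: b <- -3                      0xfc
step 4: d <- -3                      0xff
step 5: d <- (element + min(d, d))   0xff

Answer: 6 steps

c: 0,1,4,5,6,7,8,9
d: -3,-2,-1,0,1,2,3,4
b: 0,1,-3,-3,-3,-3,-3,-3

steps = 6; useful = 40; efficiency = 40/48 = 5/6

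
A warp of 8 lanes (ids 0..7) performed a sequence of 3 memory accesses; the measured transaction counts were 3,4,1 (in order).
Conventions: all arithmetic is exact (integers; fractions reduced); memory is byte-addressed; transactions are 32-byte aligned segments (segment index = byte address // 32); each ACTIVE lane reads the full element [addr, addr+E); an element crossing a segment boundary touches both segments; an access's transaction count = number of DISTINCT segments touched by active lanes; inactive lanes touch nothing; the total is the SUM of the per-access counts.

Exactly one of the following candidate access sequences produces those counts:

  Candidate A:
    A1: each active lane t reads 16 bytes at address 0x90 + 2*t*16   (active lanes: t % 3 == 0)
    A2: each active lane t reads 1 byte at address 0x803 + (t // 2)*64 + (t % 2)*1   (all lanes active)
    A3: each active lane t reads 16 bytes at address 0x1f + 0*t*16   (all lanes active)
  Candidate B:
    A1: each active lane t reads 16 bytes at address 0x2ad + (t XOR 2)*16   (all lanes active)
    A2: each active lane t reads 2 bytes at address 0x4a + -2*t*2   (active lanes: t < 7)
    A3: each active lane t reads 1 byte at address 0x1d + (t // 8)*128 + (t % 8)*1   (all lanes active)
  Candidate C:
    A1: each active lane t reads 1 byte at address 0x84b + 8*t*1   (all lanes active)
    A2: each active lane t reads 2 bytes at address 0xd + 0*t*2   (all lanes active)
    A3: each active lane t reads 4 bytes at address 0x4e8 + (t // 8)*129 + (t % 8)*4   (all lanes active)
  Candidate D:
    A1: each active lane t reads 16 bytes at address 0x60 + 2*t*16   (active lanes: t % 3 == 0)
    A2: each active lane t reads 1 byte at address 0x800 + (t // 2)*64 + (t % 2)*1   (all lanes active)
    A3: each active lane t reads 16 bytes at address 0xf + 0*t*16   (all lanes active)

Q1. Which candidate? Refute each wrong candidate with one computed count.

A: A3 gives 2 transactions, not 1
B: A1 gives 5 transactions, not 3
C: A2 gives 1 transaction, not 4
D: all counts match (3,4,1)

Answer: D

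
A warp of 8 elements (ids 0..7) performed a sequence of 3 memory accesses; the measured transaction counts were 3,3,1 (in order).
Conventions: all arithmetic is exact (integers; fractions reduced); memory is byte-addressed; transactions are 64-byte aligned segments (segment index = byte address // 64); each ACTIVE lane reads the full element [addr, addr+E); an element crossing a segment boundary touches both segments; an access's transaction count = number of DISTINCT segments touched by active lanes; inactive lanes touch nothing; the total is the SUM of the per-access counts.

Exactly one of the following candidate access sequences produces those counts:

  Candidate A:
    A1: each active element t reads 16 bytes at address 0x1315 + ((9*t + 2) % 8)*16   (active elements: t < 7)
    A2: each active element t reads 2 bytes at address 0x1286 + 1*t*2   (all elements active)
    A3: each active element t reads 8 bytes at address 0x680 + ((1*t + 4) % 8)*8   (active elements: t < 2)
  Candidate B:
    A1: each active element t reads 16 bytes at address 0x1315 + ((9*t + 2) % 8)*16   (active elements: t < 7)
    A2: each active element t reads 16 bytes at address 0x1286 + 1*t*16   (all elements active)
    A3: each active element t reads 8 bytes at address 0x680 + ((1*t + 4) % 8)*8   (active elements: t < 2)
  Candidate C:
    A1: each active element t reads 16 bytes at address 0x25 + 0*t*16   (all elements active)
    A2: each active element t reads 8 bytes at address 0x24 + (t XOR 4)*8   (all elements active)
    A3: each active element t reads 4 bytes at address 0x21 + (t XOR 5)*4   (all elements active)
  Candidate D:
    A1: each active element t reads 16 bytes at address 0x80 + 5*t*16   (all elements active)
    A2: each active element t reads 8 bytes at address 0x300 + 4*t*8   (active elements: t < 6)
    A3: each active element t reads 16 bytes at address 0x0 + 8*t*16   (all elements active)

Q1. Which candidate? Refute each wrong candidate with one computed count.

A: A2 gives 1 transaction, not 3
C: A1 gives 1 transaction, not 3
D: A1 gives 8 transactions, not 3
B: all counts match (3,3,1)

Answer: B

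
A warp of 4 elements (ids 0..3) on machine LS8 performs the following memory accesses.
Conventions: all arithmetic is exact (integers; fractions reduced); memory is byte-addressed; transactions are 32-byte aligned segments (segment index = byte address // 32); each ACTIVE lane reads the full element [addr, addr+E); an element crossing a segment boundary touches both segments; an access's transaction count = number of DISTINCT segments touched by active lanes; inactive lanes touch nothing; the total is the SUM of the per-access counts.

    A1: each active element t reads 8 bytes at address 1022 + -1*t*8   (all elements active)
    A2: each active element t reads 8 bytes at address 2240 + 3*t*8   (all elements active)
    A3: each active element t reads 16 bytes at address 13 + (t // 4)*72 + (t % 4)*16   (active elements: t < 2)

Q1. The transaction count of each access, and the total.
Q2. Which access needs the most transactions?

A1: 2 transactions
A2: 3 transactions
A3: 2 transactions

Answer: 2,3,2; total 7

Answer: A2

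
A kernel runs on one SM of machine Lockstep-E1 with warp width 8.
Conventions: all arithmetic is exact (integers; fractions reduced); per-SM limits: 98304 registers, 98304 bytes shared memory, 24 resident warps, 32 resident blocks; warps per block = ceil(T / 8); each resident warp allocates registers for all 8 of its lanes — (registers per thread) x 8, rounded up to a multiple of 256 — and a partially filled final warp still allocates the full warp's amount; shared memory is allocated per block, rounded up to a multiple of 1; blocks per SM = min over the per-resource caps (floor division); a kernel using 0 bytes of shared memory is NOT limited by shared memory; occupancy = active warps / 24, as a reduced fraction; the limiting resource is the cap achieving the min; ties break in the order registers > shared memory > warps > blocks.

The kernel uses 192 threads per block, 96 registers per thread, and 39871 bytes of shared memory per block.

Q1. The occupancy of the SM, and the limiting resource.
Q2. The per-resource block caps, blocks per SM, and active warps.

Answer: occupancy 1, limited by warps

registers: 5 blocks
shared memory: 2 blocks
warps: 1 block
blocks: 32 blocks

Answer: 1 block, 24 active warps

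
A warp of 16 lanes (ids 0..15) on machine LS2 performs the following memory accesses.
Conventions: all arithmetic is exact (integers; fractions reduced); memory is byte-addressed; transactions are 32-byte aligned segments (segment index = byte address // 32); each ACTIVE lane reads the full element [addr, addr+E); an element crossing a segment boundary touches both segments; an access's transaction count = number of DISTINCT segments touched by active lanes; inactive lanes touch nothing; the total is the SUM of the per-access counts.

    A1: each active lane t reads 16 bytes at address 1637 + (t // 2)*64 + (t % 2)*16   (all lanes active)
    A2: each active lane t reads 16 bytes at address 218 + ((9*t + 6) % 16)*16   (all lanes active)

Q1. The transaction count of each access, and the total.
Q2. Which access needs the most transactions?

A1: 16 transactions
A2: 9 transactions

Answer: 16,9; total 25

Answer: A1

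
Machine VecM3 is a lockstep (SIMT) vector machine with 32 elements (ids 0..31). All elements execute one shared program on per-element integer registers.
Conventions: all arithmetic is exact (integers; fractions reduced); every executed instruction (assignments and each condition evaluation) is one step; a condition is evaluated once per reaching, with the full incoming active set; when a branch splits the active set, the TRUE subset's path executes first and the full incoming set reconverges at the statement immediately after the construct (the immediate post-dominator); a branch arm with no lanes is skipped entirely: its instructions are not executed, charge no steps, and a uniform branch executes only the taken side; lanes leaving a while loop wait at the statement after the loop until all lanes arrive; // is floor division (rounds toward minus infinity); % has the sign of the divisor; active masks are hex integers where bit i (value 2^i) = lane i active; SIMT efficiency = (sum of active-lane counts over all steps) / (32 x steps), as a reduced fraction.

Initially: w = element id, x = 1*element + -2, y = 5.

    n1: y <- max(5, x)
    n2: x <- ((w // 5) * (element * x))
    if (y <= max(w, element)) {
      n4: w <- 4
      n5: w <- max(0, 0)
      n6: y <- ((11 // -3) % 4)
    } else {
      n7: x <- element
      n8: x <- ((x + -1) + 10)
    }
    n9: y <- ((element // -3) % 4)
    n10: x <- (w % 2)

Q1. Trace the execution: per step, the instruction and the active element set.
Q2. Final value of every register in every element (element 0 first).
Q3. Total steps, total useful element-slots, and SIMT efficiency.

step 0: y <- max(5, x)               0xffffffff
step 1: x <- ((w // 5) * (element * x)) 0xffffffff
step 2: eval (y <= max(w, element))  0xffffffff
step 3: w <- 4                       0xffffffe0
step 4: w <- max(0, 0)               0xffffffe0
step 5: y <- ((11 // -3) % 4)        0xffffffe0
step 6: x <- element                 0x0000001f
step 7: x <- ((x + -1) + 10)         0x0000001f
step 8: y <- ((element // -3) % 4)   0xffffffff
step 9: x <- (w % 2)                 0xffffffff

Answer: 10 steps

w: 0,1,2,3,4,0,0,0,0,0,0,0,0,0,0,0,0,0,0,0,0,0,0,0,0,0,0,0,0,0,0,0
x: 0,1,0,1,0,0,0,0,0,0,0,0,0,0,0,0,0,0,0,0,0,0,0,0,0,0,0,0,0,0,0,0
y: 0,3,3,3,2,2,2,1,1,1,0,0,0,3,3,3,2,2,2,1,1,1,0,0,0,3,3,3,2,2,2,1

steps = 10; useful = 251; efficiency = 251/320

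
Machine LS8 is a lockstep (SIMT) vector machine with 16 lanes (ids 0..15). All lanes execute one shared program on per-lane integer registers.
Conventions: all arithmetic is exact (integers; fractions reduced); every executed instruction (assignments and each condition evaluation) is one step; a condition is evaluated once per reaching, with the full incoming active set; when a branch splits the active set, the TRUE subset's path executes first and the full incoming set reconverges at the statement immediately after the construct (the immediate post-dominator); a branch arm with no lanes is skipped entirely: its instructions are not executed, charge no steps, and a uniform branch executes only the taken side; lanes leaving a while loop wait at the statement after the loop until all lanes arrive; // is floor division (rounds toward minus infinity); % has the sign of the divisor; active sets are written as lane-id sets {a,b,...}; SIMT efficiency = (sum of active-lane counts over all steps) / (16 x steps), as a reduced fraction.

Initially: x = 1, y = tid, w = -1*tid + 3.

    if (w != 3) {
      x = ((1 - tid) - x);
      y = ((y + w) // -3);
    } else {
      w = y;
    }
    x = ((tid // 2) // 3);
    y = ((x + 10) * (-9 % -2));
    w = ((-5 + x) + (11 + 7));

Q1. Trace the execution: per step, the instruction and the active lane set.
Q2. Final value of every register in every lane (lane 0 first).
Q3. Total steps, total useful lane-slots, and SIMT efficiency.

step 0: eval (w != 3)                {0,1,2,3,4,5,6,7,8,9,10,11,12,13,14,15}
step 1: x <- ((1 - tid) - x)         {1,2,3,4,5,6,7,8,9,10,11,12,13,14,15}
step 2: y <- ((y + w) // -3)         {1,2,3,4,5,6,7,8,9,10,11,12,13,14,15}
step 3: w <- y                       {0}
step 4: x <- ((tid // 2) // 3)       {0,1,2,3,4,5,6,7,8,9,10,11,12,13,14,15}
step 5: y <- ((x + 10) * (-9 % -2))  {0,1,2,3,4,5,6,7,8,9,10,11,12,13,14,15}
step 6: w <- ((-5 + x) + (11 + 7))   {0,1,2,3,4,5,6,7,8,9,10,11,12,13,14,15}

Answer: 7 steps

x: 0,0,0,0,0,0,1,1,1,1,1,1,2,2,2,2
y: -10,-10,-10,-10,-10,-10,-11,-11,-11,-11,-11,-11,-12,-12,-12,-12
w: 13,13,13,13,13,13,14,14,14,14,14,14,15,15,15,15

steps = 7; useful = 95; efficiency = 95/112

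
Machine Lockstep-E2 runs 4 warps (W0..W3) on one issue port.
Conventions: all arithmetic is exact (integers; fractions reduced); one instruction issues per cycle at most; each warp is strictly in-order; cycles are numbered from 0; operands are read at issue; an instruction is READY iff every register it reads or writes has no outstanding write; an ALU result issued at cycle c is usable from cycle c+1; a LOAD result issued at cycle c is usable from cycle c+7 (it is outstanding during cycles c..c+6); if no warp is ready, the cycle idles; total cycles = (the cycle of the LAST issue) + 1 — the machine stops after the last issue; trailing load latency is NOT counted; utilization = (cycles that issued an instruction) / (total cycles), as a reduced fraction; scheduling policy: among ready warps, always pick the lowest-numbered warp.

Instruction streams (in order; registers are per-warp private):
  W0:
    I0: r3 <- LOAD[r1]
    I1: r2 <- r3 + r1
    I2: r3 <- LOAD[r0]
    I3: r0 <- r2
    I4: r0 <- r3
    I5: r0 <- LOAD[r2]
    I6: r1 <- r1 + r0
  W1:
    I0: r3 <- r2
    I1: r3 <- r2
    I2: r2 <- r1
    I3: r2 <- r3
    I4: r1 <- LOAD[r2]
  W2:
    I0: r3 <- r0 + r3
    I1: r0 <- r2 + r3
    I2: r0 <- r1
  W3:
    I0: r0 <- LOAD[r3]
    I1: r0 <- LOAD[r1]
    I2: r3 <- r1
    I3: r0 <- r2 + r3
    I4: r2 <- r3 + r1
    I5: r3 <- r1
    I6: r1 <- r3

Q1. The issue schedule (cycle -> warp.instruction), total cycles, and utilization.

cycle 0: W0.I0
cycle 1: W1.I0
cycle 2: W1.I1
cycle 3: W1.I2
cycle 4: W1.I3
cycle 5: W1.I4
cycle 6: W2.I0
cycle 7: W0.I1
cycle 8: W0.I2
cycle 9: W0.I3
cycle 10: W2.I1
cycle 11: W2.I2
cycle 12: W3.I0
cycle 13: idle
cycle 14: idle
cycle 15: W0.I4
cycle 16: W0.I5
cycle 17: idle
cycle 18: idle
cycle 19: W3.I1
cycle 20: W3.I2
cycle 21: idle
cycle 22: idle
cycle 23: W0.I6
cycle 24: idle
cycle 25: idle
cycle 26: W3.I3
cycle 27: W3.I4
cycle 28: W3.I5
cycle 29: W3.I6

Answer: 30 cycles, utilization 11/15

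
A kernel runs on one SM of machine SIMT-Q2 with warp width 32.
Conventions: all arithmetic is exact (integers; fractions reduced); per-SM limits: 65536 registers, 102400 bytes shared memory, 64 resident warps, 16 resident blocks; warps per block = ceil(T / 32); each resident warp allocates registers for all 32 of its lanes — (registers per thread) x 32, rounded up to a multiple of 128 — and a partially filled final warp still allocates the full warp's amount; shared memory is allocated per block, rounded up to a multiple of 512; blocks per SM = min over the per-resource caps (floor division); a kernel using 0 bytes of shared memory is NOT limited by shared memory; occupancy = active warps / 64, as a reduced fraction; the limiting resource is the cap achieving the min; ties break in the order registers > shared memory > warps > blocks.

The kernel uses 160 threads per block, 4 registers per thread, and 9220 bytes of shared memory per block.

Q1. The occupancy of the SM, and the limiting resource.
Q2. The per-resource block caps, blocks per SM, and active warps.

Answer: occupancy 25/32, limited by shared memory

registers: 102 blocks
shared memory: 10 blocks
warps: 12 blocks
blocks: 16 blocks

Answer: 10 blocks, 50 active warps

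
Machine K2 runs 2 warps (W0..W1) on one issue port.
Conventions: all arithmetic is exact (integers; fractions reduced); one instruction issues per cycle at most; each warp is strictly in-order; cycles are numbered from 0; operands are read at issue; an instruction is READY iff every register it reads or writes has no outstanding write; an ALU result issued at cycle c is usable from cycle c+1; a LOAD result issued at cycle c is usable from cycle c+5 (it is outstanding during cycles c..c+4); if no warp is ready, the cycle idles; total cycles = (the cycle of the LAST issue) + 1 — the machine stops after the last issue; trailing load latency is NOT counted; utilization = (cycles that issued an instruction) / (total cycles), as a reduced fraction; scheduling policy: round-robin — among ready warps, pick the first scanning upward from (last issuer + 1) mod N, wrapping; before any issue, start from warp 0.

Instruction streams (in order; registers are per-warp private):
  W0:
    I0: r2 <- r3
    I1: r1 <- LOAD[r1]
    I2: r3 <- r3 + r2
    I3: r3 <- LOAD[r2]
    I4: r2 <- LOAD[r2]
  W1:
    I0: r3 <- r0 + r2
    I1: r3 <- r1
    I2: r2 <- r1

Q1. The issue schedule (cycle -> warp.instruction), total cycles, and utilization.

cycle 0: W0.I0
cycle 1: W1.I0
cycle 2: W0.I1
cycle 3: W1.I1
cycle 4: W0.I2
cycle 5: W1.I2
cycle 6: W0.I3
cycle 7: W0.I4

Answer: 8 cycles, utilization 1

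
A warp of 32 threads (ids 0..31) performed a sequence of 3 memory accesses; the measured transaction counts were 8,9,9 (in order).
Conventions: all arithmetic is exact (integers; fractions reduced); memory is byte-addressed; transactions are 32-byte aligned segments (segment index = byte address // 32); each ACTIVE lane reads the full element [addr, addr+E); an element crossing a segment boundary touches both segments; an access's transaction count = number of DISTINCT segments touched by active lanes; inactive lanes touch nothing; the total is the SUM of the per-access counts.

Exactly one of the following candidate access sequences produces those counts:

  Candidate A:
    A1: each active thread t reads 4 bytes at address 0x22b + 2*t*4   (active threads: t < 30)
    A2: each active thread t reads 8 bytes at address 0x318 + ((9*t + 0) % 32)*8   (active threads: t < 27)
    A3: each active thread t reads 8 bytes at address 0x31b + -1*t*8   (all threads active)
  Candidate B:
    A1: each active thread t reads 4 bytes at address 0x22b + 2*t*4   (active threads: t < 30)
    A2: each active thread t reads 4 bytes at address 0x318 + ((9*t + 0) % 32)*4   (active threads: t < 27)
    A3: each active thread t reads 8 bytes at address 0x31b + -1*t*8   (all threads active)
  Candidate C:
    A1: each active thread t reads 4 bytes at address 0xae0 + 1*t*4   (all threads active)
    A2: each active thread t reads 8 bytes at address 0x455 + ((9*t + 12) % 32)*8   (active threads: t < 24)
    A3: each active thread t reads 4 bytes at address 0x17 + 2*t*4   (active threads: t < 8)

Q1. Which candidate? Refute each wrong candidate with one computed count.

B: A2 gives 5 transactions, not 9
C: A1 gives 4 transactions, not 8
A: all counts match (8,9,9)

Answer: A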